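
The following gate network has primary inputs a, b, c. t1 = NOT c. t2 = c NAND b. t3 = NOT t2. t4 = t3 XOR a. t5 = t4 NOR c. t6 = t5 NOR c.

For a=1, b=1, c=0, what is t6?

1

t2 = 0 NAND 1 = 1
t3 = NOT 1 = 0
t4 = 0 XOR 1 = 1
t5 = 1 NOR 0 = 0
t6 = 0 NOR 0 = 1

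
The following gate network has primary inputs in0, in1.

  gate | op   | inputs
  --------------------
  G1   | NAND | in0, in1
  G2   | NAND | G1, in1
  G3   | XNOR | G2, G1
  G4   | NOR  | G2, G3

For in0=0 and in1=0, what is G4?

0

G1 = 0 NAND 0 = 1
G2 = 1 NAND 0 = 1
G3 = 1 XNOR 1 = 1
G4 = 1 NOR 1 = 0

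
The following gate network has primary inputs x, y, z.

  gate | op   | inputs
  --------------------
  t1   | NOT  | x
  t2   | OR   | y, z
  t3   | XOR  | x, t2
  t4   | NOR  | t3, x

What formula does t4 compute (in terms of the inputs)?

(x XOR (y OR z)) NOR x

t2 = y OR z
t3 = x XOR t2 = x XOR (y OR z)
t4 = t3 NOR x = (x XOR (y OR z)) NOR x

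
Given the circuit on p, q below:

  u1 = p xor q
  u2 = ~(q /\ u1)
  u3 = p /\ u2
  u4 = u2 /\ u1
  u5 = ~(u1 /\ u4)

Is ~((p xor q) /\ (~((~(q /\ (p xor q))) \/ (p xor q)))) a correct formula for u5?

u1 = p xor q
u2 = ~(q /\ u1) = ~(q /\ (p xor q))
u4 = u2 /\ u1 = (~(q /\ (p xor q))) /\ (p xor q)
u5 = ~(u1 /\ u4) = ~((p xor q) /\ ((~(q /\ (p xor q))) /\ (p xor q)))
At p=1, q=0: circuit gives 0, formula gives 1.

No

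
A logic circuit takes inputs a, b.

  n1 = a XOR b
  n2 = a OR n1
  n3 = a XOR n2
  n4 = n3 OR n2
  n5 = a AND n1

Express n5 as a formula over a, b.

a AND (a XOR b)

n1 = a XOR b
n5 = a AND n1 = a AND (a XOR b)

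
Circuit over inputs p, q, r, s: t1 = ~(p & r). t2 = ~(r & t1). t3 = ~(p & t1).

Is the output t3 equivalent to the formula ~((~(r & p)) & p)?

Yes

t1 = ~(p & r)
t3 = ~(p & t1) = ~(p & (~(p & r)))
At p=1, q=0, r=0, s=0: circuit gives 0, formula gives 0.
At p=0, q=0, r=0, s=0: circuit gives 1, formula gives 1.
Agrees on all 16 inputs.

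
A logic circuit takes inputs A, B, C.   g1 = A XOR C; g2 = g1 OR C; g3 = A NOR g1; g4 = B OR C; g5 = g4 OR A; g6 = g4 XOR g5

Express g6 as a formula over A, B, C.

g4 = B OR C
g5 = g4 OR A = (B OR C) OR A
g6 = g4 XOR g5 = (B OR C) XOR ((B OR C) OR A)

(B OR C) XOR ((B OR C) OR A)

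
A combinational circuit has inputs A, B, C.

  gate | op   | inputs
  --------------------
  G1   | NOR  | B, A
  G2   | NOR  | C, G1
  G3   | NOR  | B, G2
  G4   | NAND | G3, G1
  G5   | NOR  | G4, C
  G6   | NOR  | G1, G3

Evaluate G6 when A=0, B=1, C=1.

G1 = 1 NOR 0 = 0
G2 = 1 NOR 0 = 0
G3 = 1 NOR 0 = 0
G6 = 0 NOR 0 = 1

1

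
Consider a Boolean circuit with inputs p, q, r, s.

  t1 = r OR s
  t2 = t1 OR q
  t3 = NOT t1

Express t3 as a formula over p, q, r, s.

NOT (r OR s)

t1 = r OR s
t3 = NOT t1 = NOT (r OR s)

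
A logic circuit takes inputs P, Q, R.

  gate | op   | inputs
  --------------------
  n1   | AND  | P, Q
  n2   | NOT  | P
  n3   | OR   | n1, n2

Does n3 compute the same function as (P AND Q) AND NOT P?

n1 = P AND Q
n2 = NOT P
n3 = n1 OR n2 = (P AND Q) OR NOT P
At P=0, Q=0, R=0: circuit gives 1, formula gives 0.

No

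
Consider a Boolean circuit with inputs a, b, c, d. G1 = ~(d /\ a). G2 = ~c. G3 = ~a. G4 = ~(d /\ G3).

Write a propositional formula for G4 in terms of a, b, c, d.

G3 = ~a
G4 = ~(d /\ G3) = ~(d /\ ~a)

~(d /\ ~a)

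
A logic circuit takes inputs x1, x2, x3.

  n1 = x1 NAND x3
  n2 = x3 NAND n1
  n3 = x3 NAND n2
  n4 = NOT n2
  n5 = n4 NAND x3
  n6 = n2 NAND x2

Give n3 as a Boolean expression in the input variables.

n1 = x1 NAND x3
n2 = x3 NAND n1 = x3 NAND (x1 NAND x3)
n3 = x3 NAND n2 = x3 NAND (x3 NAND (x1 NAND x3))

x3 NAND (x3 NAND (x1 NAND x3))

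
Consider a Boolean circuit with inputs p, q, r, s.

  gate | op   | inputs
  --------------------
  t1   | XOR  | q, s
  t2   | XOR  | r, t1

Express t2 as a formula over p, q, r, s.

t1 = q XOR s
t2 = r XOR t1 = r XOR (q XOR s)

r XOR (q XOR s)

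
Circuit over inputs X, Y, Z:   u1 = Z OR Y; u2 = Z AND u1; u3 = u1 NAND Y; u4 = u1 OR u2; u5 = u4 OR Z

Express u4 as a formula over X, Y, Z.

u1 = Z OR Y
u2 = Z AND u1 = Z AND (Z OR Y)
u4 = u1 OR u2 = (Z OR Y) OR (Z AND (Z OR Y))

(Z OR Y) OR (Z AND (Z OR Y))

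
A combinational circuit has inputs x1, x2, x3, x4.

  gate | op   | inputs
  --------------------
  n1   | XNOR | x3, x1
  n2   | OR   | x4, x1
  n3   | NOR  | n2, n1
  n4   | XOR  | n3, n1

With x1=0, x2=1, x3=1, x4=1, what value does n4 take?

n1 = 1 XNOR 0 = 0
n2 = 1 OR 0 = 1
n3 = 1 NOR 0 = 0
n4 = 0 XOR 0 = 0

0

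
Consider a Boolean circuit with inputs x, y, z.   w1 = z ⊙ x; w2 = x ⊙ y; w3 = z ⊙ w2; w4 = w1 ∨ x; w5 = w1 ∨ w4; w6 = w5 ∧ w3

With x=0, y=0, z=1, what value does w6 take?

0

w1 = 1 ⊙ 0 = 0
w2 = 0 ⊙ 0 = 1
w3 = 1 ⊙ 1 = 1
w4 = 0 ∨ 0 = 0
w5 = 0 ∨ 0 = 0
w6 = 0 ∧ 1 = 0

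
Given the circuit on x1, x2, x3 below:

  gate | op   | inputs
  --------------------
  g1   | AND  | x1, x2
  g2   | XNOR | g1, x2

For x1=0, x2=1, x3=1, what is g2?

0

g1 = 0 AND 1 = 0
g2 = 0 XNOR 1 = 0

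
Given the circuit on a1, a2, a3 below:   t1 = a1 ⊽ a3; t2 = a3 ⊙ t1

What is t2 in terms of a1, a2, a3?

a3 ⊙ (a1 ⊽ a3)

t1 = a1 ⊽ a3
t2 = a3 ⊙ t1 = a3 ⊙ (a1 ⊽ a3)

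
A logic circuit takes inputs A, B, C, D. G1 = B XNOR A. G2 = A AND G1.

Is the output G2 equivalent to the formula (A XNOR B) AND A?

Yes

G1 = B XNOR A
G2 = A AND G1 = A AND (B XNOR A)
At A=0, B=0, C=0, D=0: circuit gives 0, formula gives 0.
At A=1, B=1, C=0, D=0: circuit gives 1, formula gives 1.
Agrees on all 16 inputs.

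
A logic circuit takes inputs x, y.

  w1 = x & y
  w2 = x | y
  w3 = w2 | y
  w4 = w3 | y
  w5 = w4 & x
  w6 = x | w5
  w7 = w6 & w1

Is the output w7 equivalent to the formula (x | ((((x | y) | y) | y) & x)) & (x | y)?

w1 = x & y
w2 = x | y
w3 = w2 | y = (x | y) | y
w4 = w3 | y = ((x | y) | y) | y
w5 = w4 & x = (((x | y) | y) | y) & x
w6 = x | w5 = x | ((((x | y) | y) | y) & x)
w7 = w6 & w1 = (x | ((((x | y) | y) | y) & x)) & (x & y)
At x=1, y=0: circuit gives 0, formula gives 1.

No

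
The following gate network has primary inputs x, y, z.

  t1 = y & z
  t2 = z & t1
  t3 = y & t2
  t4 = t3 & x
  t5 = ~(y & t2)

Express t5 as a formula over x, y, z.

t1 = y & z
t2 = z & t1 = z & (y & z)
t5 = ~(y & t2) = ~(y & (z & (y & z)))

~(y & (z & (y & z)))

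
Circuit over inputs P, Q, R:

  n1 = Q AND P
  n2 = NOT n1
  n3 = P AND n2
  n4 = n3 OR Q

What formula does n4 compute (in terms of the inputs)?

(P AND NOT (Q AND P)) OR Q

n1 = Q AND P
n2 = NOT n1 = NOT (Q AND P)
n3 = P AND n2 = P AND NOT (Q AND P)
n4 = n3 OR Q = (P AND NOT (Q AND P)) OR Q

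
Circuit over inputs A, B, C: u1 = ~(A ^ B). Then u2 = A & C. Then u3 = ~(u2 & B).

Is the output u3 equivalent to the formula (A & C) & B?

u2 = A & C
u3 = ~(u2 & B) = ~((A & C) & B)
At A=0, B=0, C=0: circuit gives 1, formula gives 0.

No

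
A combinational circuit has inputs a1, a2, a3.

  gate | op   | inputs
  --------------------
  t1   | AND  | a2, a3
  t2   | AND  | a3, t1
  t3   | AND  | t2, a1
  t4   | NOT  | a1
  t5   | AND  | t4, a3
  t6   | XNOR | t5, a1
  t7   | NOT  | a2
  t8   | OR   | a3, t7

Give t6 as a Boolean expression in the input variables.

(NOT a1 AND a3) XNOR a1

t4 = NOT a1
t5 = t4 AND a3 = NOT a1 AND a3
t6 = t5 XNOR a1 = (NOT a1 AND a3) XNOR a1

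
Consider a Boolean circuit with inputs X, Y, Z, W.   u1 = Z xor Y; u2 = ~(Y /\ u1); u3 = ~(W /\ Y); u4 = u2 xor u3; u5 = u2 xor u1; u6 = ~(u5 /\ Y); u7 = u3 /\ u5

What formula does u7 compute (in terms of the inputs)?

u1 = Z xor Y
u2 = ~(Y /\ u1) = ~(Y /\ (Z xor Y))
u3 = ~(W /\ Y)
u5 = u2 xor u1 = (~(Y /\ (Z xor Y))) xor (Z xor Y)
u7 = u3 /\ u5 = (~(W /\ Y)) /\ ((~(Y /\ (Z xor Y))) xor (Z xor Y))

(~(W /\ Y)) /\ ((~(Y /\ (Z xor Y))) xor (Z xor Y))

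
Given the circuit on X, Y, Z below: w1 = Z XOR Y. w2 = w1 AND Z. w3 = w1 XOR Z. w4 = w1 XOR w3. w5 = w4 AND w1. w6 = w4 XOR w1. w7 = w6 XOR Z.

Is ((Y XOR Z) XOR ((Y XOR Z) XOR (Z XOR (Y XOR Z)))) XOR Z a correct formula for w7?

w1 = Z XOR Y
w3 = w1 XOR Z = (Z XOR Y) XOR Z
w4 = w1 XOR w3 = (Z XOR Y) XOR ((Z XOR Y) XOR Z)
w6 = w4 XOR w1 = ((Z XOR Y) XOR ((Z XOR Y) XOR Z)) XOR (Z XOR Y)
w7 = w6 XOR Z = (((Z XOR Y) XOR ((Z XOR Y) XOR Z)) XOR (Z XOR Y)) XOR Z
At X=0, Y=0, Z=0: circuit gives 0, formula gives 0.
At X=0, Y=0, Z=1: circuit gives 1, formula gives 1.
Agrees on all 8 inputs.

Yes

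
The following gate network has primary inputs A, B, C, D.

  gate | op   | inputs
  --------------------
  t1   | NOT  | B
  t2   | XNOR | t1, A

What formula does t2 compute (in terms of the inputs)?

NOT B XNOR A

t1 = NOT B
t2 = t1 XNOR A = NOT B XNOR A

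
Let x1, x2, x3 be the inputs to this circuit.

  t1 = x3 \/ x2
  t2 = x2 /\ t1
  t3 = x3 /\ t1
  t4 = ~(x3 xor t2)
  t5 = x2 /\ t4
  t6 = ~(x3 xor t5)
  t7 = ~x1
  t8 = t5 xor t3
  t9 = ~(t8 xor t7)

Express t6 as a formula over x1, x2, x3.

~(x3 xor (x2 /\ (~(x3 xor (x2 /\ (x3 \/ x2))))))

t1 = x3 \/ x2
t2 = x2 /\ t1 = x2 /\ (x3 \/ x2)
t4 = ~(x3 xor t2) = ~(x3 xor (x2 /\ (x3 \/ x2)))
t5 = x2 /\ t4 = x2 /\ (~(x3 xor (x2 /\ (x3 \/ x2))))
t6 = ~(x3 xor t5) = ~(x3 xor (x2 /\ (~(x3 xor (x2 /\ (x3 \/ x2))))))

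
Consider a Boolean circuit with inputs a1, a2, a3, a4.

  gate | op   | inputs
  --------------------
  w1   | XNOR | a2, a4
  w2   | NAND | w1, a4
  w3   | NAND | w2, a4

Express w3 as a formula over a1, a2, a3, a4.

((a2 XNOR a4) NAND a4) NAND a4

w1 = a2 XNOR a4
w2 = w1 NAND a4 = (a2 XNOR a4) NAND a4
w3 = w2 NAND a4 = ((a2 XNOR a4) NAND a4) NAND a4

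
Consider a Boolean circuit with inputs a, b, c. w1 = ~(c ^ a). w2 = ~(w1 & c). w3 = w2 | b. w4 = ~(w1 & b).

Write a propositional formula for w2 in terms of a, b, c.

~((~(c ^ a)) & c)

w1 = ~(c ^ a)
w2 = ~(w1 & c) = ~((~(c ^ a)) & c)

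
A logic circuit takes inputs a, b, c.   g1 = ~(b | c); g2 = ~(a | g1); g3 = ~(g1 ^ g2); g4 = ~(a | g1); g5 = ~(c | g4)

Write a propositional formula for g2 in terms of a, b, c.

g1 = ~(b | c)
g2 = ~(a | g1) = ~(a | (~(b | c)))

~(a | (~(b | c)))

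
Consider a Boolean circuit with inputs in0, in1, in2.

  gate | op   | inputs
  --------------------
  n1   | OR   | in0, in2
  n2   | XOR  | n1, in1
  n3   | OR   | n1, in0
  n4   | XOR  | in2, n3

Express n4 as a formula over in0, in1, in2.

in2 XOR ((in0 OR in2) OR in0)

n1 = in0 OR in2
n3 = n1 OR in0 = (in0 OR in2) OR in0
n4 = in2 XOR n3 = in2 XOR ((in0 OR in2) OR in0)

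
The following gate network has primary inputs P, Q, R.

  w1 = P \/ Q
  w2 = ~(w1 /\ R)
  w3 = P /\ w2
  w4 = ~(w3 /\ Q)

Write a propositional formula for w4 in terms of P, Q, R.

~((P /\ (~((P \/ Q) /\ R))) /\ Q)

w1 = P \/ Q
w2 = ~(w1 /\ R) = ~((P \/ Q) /\ R)
w3 = P /\ w2 = P /\ (~((P \/ Q) /\ R))
w4 = ~(w3 /\ Q) = ~((P /\ (~((P \/ Q) /\ R))) /\ Q)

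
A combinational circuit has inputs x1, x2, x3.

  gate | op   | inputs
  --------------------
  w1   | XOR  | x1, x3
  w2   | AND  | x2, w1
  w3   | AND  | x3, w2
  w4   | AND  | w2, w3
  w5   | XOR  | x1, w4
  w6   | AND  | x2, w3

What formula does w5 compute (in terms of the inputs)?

w1 = x1 XOR x3
w2 = x2 AND w1 = x2 AND (x1 XOR x3)
w3 = x3 AND w2 = x3 AND (x2 AND (x1 XOR x3))
w4 = w2 AND w3 = (x2 AND (x1 XOR x3)) AND (x3 AND (x2 AND (x1 XOR x3)))
w5 = x1 XOR w4 = x1 XOR ((x2 AND (x1 XOR x3)) AND (x3 AND (x2 AND (x1 XOR x3))))

x1 XOR ((x2 AND (x1 XOR x3)) AND (x3 AND (x2 AND (x1 XOR x3))))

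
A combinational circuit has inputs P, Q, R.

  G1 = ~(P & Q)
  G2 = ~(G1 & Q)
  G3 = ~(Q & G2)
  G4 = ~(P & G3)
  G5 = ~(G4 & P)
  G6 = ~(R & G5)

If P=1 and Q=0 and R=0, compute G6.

1

G1 = ~(1 & 0) = 1
G2 = ~(1 & 0) = 1
G3 = ~(0 & 1) = 1
G4 = ~(1 & 1) = 0
G5 = ~(0 & 1) = 1
G6 = ~(0 & 1) = 1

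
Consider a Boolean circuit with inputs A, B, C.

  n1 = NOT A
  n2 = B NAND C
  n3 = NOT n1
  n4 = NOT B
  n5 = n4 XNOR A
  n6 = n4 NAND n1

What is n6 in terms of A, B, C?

NOT B NAND NOT A

n1 = NOT A
n4 = NOT B
n6 = n4 NAND n1 = NOT B NAND NOT A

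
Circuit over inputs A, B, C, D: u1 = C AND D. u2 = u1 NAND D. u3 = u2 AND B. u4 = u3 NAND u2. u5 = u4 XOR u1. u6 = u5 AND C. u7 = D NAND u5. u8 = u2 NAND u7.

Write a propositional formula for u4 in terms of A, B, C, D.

(((C AND D) NAND D) AND B) NAND ((C AND D) NAND D)

u1 = C AND D
u2 = u1 NAND D = (C AND D) NAND D
u3 = u2 AND B = ((C AND D) NAND D) AND B
u4 = u3 NAND u2 = (((C AND D) NAND D) AND B) NAND ((C AND D) NAND D)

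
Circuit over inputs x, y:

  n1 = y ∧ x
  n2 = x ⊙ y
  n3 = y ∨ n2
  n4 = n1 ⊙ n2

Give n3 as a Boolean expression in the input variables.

y ∨ (x ⊙ y)

n2 = x ⊙ y
n3 = y ∨ n2 = y ∨ (x ⊙ y)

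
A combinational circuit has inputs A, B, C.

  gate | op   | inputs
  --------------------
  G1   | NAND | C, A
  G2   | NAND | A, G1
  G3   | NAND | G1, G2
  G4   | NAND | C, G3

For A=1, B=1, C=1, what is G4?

0

G1 = 1 NAND 1 = 0
G2 = 1 NAND 0 = 1
G3 = 0 NAND 1 = 1
G4 = 1 NAND 1 = 0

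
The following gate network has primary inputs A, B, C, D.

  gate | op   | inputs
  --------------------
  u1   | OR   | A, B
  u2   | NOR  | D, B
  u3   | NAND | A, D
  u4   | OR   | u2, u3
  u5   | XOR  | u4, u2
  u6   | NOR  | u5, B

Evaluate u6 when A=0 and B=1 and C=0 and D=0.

u2 = 0 NOR 1 = 0
u3 = 0 NAND 0 = 1
u4 = 0 OR 1 = 1
u5 = 1 XOR 0 = 1
u6 = 1 NOR 1 = 0

0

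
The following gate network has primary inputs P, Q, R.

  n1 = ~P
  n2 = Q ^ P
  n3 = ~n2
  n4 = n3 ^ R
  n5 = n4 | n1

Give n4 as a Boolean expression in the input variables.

n2 = Q ^ P
n3 = ~n2 = ~(Q ^ P)
n4 = n3 ^ R = ~(Q ^ P) ^ R

~(Q ^ P) ^ R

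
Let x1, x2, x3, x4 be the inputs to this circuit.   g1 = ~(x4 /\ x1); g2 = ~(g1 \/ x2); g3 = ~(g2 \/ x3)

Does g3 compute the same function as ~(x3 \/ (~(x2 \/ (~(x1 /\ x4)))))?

g1 = ~(x4 /\ x1)
g2 = ~(g1 \/ x2) = ~((~(x4 /\ x1)) \/ x2)
g3 = ~(g2 \/ x3) = ~((~((~(x4 /\ x1)) \/ x2)) \/ x3)
At x1=0, x2=0, x3=1, x4=0: circuit gives 0, formula gives 0.
At x1=0, x2=0, x3=0, x4=0: circuit gives 1, formula gives 1.
Agrees on all 16 inputs.

Yes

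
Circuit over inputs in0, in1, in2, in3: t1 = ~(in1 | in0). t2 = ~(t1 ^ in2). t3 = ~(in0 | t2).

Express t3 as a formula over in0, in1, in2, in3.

~(in0 | (~((~(in1 | in0)) ^ in2)))

t1 = ~(in1 | in0)
t2 = ~(t1 ^ in2) = ~((~(in1 | in0)) ^ in2)
t3 = ~(in0 | t2) = ~(in0 | (~((~(in1 | in0)) ^ in2)))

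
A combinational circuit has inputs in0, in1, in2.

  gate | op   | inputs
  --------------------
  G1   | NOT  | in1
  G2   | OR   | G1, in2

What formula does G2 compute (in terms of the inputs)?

NOT in1 OR in2

G1 = NOT in1
G2 = G1 OR in2 = NOT in1 OR in2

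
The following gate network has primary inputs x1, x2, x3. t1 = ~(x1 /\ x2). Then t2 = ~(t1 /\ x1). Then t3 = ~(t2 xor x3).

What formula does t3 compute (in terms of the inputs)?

t1 = ~(x1 /\ x2)
t2 = ~(t1 /\ x1) = ~((~(x1 /\ x2)) /\ x1)
t3 = ~(t2 xor x3) = ~((~((~(x1 /\ x2)) /\ x1)) xor x3)

~((~((~(x1 /\ x2)) /\ x1)) xor x3)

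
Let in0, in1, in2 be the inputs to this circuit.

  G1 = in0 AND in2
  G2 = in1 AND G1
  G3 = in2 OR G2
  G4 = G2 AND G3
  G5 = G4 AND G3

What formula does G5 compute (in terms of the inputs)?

((in1 AND (in0 AND in2)) AND (in2 OR (in1 AND (in0 AND in2)))) AND (in2 OR (in1 AND (in0 AND in2)))

G1 = in0 AND in2
G2 = in1 AND G1 = in1 AND (in0 AND in2)
G3 = in2 OR G2 = in2 OR (in1 AND (in0 AND in2))
G4 = G2 AND G3 = (in1 AND (in0 AND in2)) AND (in2 OR (in1 AND (in0 AND in2)))
G5 = G4 AND G3 = ((in1 AND (in0 AND in2)) AND (in2 OR (in1 AND (in0 AND in2)))) AND (in2 OR (in1 AND (in0 AND in2)))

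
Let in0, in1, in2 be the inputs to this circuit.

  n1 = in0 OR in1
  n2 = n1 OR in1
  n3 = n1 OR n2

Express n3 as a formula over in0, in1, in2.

n1 = in0 OR in1
n2 = n1 OR in1 = (in0 OR in1) OR in1
n3 = n1 OR n2 = (in0 OR in1) OR ((in0 OR in1) OR in1)

(in0 OR in1) OR ((in0 OR in1) OR in1)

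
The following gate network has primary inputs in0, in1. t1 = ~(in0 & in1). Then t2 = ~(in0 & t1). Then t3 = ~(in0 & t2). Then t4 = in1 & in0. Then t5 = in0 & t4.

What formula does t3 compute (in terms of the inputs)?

~(in0 & (~(in0 & (~(in0 & in1)))))

t1 = ~(in0 & in1)
t2 = ~(in0 & t1) = ~(in0 & (~(in0 & in1)))
t3 = ~(in0 & t2) = ~(in0 & (~(in0 & (~(in0 & in1)))))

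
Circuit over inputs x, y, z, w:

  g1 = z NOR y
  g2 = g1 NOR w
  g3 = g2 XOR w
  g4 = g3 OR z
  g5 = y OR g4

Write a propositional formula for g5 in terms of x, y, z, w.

g1 = z NOR y
g2 = g1 NOR w = (z NOR y) NOR w
g3 = g2 XOR w = ((z NOR y) NOR w) XOR w
g4 = g3 OR z = (((z NOR y) NOR w) XOR w) OR z
g5 = y OR g4 = y OR ((((z NOR y) NOR w) XOR w) OR z)

y OR ((((z NOR y) NOR w) XOR w) OR z)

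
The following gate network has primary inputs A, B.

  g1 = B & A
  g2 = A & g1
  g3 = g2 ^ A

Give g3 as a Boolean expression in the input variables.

(A & (B & A)) ^ A

g1 = B & A
g2 = A & g1 = A & (B & A)
g3 = g2 ^ A = (A & (B & A)) ^ A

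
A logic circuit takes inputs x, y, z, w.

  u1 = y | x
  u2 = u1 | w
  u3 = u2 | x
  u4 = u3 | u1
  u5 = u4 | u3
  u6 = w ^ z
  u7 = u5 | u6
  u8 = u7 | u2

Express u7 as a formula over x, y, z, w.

(((((y | x) | w) | x) | (y | x)) | (((y | x) | w) | x)) | (w ^ z)

u1 = y | x
u2 = u1 | w = (y | x) | w
u3 = u2 | x = ((y | x) | w) | x
u4 = u3 | u1 = (((y | x) | w) | x) | (y | x)
u5 = u4 | u3 = ((((y | x) | w) | x) | (y | x)) | (((y | x) | w) | x)
u6 = w ^ z
u7 = u5 | u6 = (((((y | x) | w) | x) | (y | x)) | (((y | x) | w) | x)) | (w ^ z)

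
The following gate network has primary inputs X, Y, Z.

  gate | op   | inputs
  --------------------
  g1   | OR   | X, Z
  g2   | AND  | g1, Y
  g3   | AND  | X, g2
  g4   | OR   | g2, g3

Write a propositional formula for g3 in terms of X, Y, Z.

g1 = X OR Z
g2 = g1 AND Y = (X OR Z) AND Y
g3 = X AND g2 = X AND ((X OR Z) AND Y)

X AND ((X OR Z) AND Y)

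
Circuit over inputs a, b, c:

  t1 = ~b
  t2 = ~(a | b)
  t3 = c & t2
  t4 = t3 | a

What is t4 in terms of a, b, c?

t2 = ~(a | b)
t3 = c & t2 = c & (~(a | b))
t4 = t3 | a = (c & (~(a | b))) | a

(c & (~(a | b))) | a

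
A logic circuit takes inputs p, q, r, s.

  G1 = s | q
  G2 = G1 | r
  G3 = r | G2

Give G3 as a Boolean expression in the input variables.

r | ((s | q) | r)

G1 = s | q
G2 = G1 | r = (s | q) | r
G3 = r | G2 = r | ((s | q) | r)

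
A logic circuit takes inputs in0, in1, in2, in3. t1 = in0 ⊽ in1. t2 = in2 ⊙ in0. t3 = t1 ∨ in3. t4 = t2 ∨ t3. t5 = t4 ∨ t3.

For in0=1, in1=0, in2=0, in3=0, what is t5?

0

t1 = 1 ⊽ 0 = 0
t2 = 0 ⊙ 1 = 0
t3 = 0 ∨ 0 = 0
t4 = 0 ∨ 0 = 0
t5 = 0 ∨ 0 = 0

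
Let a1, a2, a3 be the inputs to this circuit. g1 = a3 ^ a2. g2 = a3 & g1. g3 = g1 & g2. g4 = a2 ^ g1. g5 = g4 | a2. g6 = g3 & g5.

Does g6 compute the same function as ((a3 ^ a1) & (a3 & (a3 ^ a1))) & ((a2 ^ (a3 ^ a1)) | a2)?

No

g1 = a3 ^ a2
g2 = a3 & g1 = a3 & (a3 ^ a2)
g3 = g1 & g2 = (a3 ^ a2) & (a3 & (a3 ^ a2))
g4 = a2 ^ g1 = a2 ^ (a3 ^ a2)
g5 = g4 | a2 = (a2 ^ (a3 ^ a2)) | a2
g6 = g3 & g5 = ((a3 ^ a2) & (a3 & (a3 ^ a2))) & ((a2 ^ (a3 ^ a2)) | a2)
At a1=0, a2=1, a3=1: circuit gives 0, formula gives 1.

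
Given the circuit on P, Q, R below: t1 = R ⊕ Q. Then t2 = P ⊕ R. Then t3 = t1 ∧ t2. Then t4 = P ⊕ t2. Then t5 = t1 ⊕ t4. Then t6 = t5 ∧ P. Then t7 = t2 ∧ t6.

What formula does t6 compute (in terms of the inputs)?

t1 = R ⊕ Q
t2 = P ⊕ R
t4 = P ⊕ t2 = P ⊕ (P ⊕ R)
t5 = t1 ⊕ t4 = (R ⊕ Q) ⊕ (P ⊕ (P ⊕ R))
t6 = t5 ∧ P = ((R ⊕ Q) ⊕ (P ⊕ (P ⊕ R))) ∧ P

((R ⊕ Q) ⊕ (P ⊕ (P ⊕ R))) ∧ P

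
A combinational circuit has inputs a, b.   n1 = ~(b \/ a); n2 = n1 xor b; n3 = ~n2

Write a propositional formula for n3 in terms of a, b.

~((~(b \/ a)) xor b)

n1 = ~(b \/ a)
n2 = n1 xor b = (~(b \/ a)) xor b
n3 = ~n2 = ~((~(b \/ a)) xor b)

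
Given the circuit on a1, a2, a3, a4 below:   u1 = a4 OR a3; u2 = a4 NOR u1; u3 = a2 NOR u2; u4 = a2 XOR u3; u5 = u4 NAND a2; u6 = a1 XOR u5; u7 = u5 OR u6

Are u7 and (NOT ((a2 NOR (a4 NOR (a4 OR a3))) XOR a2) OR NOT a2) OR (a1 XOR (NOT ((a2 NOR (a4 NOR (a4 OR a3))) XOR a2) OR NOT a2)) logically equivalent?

Yes

u1 = a4 OR a3
u2 = a4 NOR u1 = a4 NOR (a4 OR a3)
u3 = a2 NOR u2 = a2 NOR (a4 NOR (a4 OR a3))
u4 = a2 XOR u3 = a2 XOR (a2 NOR (a4 NOR (a4 OR a3)))
u5 = u4 NAND a2 = (a2 XOR (a2 NOR (a4 NOR (a4 OR a3)))) NAND a2
u6 = a1 XOR u5 = a1 XOR ((a2 XOR (a2 NOR (a4 NOR (a4 OR a3)))) NAND a2)
u7 = u5 OR u6 = ((a2 XOR (a2 NOR (a4 NOR (a4 OR a3)))) NAND a2) OR (a1 XOR ((a2 XOR (a2 NOR (a4 NOR (a4 OR a3)))) NAND a2))
At a1=0, a2=1, a3=0, a4=0: circuit gives 0, formula gives 0.
At a1=0, a2=0, a3=0, a4=0: circuit gives 1, formula gives 1.
Agrees on all 16 inputs.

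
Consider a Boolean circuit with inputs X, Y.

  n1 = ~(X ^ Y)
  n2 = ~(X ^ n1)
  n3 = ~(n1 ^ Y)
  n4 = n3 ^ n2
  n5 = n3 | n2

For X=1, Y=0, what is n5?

n1 = ~(1 ^ 0) = 0
n2 = ~(1 ^ 0) = 0
n3 = ~(0 ^ 0) = 1
n5 = 1 | 0 = 1

1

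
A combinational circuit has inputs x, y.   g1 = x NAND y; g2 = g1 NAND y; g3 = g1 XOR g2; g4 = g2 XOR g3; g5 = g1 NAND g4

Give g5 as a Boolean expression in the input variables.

g1 = x NAND y
g2 = g1 NAND y = (x NAND y) NAND y
g3 = g1 XOR g2 = (x NAND y) XOR ((x NAND y) NAND y)
g4 = g2 XOR g3 = ((x NAND y) NAND y) XOR ((x NAND y) XOR ((x NAND y) NAND y))
g5 = g1 NAND g4 = (x NAND y) NAND (((x NAND y) NAND y) XOR ((x NAND y) XOR ((x NAND y) NAND y)))

(x NAND y) NAND (((x NAND y) NAND y) XOR ((x NAND y) XOR ((x NAND y) NAND y)))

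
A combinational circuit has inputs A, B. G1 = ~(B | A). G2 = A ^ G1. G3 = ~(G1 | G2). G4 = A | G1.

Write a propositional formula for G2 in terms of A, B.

A ^ (~(B | A))

G1 = ~(B | A)
G2 = A ^ G1 = A ^ (~(B | A))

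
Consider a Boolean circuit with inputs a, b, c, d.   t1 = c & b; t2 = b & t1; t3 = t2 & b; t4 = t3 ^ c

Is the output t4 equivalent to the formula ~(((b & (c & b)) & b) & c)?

t1 = c & b
t2 = b & t1 = b & (c & b)
t3 = t2 & b = (b & (c & b)) & b
t4 = t3 ^ c = ((b & (c & b)) & b) ^ c
At a=0, b=0, c=0, d=0: circuit gives 0, formula gives 1.

No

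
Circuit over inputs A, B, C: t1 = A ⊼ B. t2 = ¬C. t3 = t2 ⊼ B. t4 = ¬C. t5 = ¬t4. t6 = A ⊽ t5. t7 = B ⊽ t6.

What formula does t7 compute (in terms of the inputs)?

t4 = ¬C
t5 = ¬t4 = ¬¬C
t6 = A ⊽ t5 = A ⊽ ¬¬C
t7 = B ⊽ t6 = B ⊽ (A ⊽ ¬¬C)

B ⊽ (A ⊽ ¬¬C)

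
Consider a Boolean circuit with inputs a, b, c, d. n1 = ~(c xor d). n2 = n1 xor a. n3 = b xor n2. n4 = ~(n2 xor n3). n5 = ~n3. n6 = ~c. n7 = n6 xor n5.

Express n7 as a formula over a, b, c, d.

~c xor ~(b xor ((~(c xor d)) xor a))

n1 = ~(c xor d)
n2 = n1 xor a = (~(c xor d)) xor a
n3 = b xor n2 = b xor ((~(c xor d)) xor a)
n5 = ~n3 = ~(b xor ((~(c xor d)) xor a))
n6 = ~c
n7 = n6 xor n5 = ~c xor ~(b xor ((~(c xor d)) xor a))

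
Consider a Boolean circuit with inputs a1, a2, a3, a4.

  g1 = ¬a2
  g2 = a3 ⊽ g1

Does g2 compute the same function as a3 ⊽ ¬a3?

g1 = ¬a2
g2 = a3 ⊽ g1 = a3 ⊽ ¬a2
At a1=0, a2=1, a3=0, a4=0: circuit gives 1, formula gives 0.

No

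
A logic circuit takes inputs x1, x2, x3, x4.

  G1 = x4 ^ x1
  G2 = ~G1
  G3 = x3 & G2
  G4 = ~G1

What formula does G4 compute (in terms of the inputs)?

G1 = x4 ^ x1
G4 = ~G1 = ~(x4 ^ x1)

~(x4 ^ x1)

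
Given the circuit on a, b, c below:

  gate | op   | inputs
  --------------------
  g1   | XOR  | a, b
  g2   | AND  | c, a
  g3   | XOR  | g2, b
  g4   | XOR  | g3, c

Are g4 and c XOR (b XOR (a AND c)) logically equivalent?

Yes

g2 = c AND a
g3 = g2 XOR b = (c AND a) XOR b
g4 = g3 XOR c = ((c AND a) XOR b) XOR c
At a=0, b=0, c=0: circuit gives 0, formula gives 0.
At a=0, b=0, c=1: circuit gives 1, formula gives 1.
Agrees on all 8 inputs.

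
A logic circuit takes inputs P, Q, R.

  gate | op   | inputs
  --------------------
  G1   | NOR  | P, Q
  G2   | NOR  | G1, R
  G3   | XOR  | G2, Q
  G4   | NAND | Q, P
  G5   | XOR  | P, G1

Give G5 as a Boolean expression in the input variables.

P XOR (P NOR Q)

G1 = P NOR Q
G5 = P XOR G1 = P XOR (P NOR Q)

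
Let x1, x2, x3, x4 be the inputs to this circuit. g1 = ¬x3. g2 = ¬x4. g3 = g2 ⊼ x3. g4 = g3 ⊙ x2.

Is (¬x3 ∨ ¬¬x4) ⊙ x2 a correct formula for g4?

g2 = ¬x4
g3 = g2 ⊼ x3 = ¬x4 ⊼ x3
g4 = g3 ⊙ x2 = (¬x4 ⊼ x3) ⊙ x2
At x1=0, x2=0, x3=0, x4=0: circuit gives 0, formula gives 0.
At x1=0, x2=0, x3=1, x4=0: circuit gives 1, formula gives 1.
Agrees on all 16 inputs.

Yes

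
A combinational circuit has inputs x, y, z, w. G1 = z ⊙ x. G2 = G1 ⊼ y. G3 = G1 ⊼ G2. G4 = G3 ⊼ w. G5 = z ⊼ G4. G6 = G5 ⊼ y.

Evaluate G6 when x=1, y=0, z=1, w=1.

1

G1 = 1 ⊙ 1 = 1
G2 = 1 ⊼ 0 = 1
G3 = 1 ⊼ 1 = 0
G4 = 0 ⊼ 1 = 1
G5 = 1 ⊼ 1 = 0
G6 = 0 ⊼ 0 = 1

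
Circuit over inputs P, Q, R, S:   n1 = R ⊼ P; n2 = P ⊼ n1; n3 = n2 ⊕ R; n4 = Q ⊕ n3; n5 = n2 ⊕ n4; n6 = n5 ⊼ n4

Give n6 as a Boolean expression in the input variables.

n1 = R ⊼ P
n2 = P ⊼ n1 = P ⊼ (R ⊼ P)
n3 = n2 ⊕ R = (P ⊼ (R ⊼ P)) ⊕ R
n4 = Q ⊕ n3 = Q ⊕ ((P ⊼ (R ⊼ P)) ⊕ R)
n5 = n2 ⊕ n4 = (P ⊼ (R ⊼ P)) ⊕ (Q ⊕ ((P ⊼ (R ⊼ P)) ⊕ R))
n6 = n5 ⊼ n4 = ((P ⊼ (R ⊼ P)) ⊕ (Q ⊕ ((P ⊼ (R ⊼ P)) ⊕ R))) ⊼ (Q ⊕ ((P ⊼ (R ⊼ P)) ⊕ R))

((P ⊼ (R ⊼ P)) ⊕ (Q ⊕ ((P ⊼ (R ⊼ P)) ⊕ R))) ⊼ (Q ⊕ ((P ⊼ (R ⊼ P)) ⊕ R))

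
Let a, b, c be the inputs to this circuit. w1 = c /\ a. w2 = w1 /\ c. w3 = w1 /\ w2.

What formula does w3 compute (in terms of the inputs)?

w1 = c /\ a
w2 = w1 /\ c = (c /\ a) /\ c
w3 = w1 /\ w2 = (c /\ a) /\ ((c /\ a) /\ c)

(c /\ a) /\ ((c /\ a) /\ c)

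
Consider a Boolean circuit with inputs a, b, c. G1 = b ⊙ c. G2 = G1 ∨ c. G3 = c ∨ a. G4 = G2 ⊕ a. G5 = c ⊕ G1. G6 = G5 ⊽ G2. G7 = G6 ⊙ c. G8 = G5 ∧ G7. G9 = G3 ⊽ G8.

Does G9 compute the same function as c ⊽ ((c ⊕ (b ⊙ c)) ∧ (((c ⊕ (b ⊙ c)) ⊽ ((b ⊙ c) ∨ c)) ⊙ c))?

G1 = b ⊙ c
G2 = G1 ∨ c = (b ⊙ c) ∨ c
G3 = c ∨ a
G5 = c ⊕ G1 = c ⊕ (b ⊙ c)
G6 = G5 ⊽ G2 = (c ⊕ (b ⊙ c)) ⊽ ((b ⊙ c) ∨ c)
G7 = G6 ⊙ c = ((c ⊕ (b ⊙ c)) ⊽ ((b ⊙ c) ∨ c)) ⊙ c
G8 = G5 ∧ G7 = (c ⊕ (b ⊙ c)) ∧ (((c ⊕ (b ⊙ c)) ⊽ ((b ⊙ c) ∨ c)) ⊙ c)
G9 = G3 ⊽ G8 = (c ∨ a) ⊽ ((c ⊕ (b ⊙ c)) ∧ (((c ⊕ (b ⊙ c)) ⊽ ((b ⊙ c) ∨ c)) ⊙ c))
At a=1, b=1, c=0: circuit gives 0, formula gives 1.

No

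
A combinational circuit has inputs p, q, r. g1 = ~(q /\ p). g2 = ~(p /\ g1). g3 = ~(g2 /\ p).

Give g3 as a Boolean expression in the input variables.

~((~(p /\ (~(q /\ p)))) /\ p)

g1 = ~(q /\ p)
g2 = ~(p /\ g1) = ~(p /\ (~(q /\ p)))
g3 = ~(g2 /\ p) = ~((~(p /\ (~(q /\ p)))) /\ p)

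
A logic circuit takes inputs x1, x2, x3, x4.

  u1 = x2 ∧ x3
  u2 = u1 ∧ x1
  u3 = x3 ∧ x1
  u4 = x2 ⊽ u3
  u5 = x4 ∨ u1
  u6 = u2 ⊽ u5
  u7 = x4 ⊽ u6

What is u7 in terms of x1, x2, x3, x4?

x4 ⊽ (((x2 ∧ x3) ∧ x1) ⊽ (x4 ∨ (x2 ∧ x3)))

u1 = x2 ∧ x3
u2 = u1 ∧ x1 = (x2 ∧ x3) ∧ x1
u5 = x4 ∨ u1 = x4 ∨ (x2 ∧ x3)
u6 = u2 ⊽ u5 = ((x2 ∧ x3) ∧ x1) ⊽ (x4 ∨ (x2 ∧ x3))
u7 = x4 ⊽ u6 = x4 ⊽ (((x2 ∧ x3) ∧ x1) ⊽ (x4 ∨ (x2 ∧ x3)))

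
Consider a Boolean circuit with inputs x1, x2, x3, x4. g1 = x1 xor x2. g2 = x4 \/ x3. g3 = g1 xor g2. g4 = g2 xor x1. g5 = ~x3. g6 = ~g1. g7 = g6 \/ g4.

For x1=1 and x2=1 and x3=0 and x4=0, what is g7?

1

g1 = 1 xor 1 = 0
g2 = 0 \/ 0 = 0
g4 = 0 xor 1 = 1
g6 = ~0 = 1
g7 = 1 \/ 1 = 1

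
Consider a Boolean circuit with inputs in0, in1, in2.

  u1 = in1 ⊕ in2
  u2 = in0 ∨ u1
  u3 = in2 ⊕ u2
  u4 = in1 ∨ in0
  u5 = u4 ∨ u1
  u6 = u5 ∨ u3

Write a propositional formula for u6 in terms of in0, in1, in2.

u1 = in1 ⊕ in2
u2 = in0 ∨ u1 = in0 ∨ (in1 ⊕ in2)
u3 = in2 ⊕ u2 = in2 ⊕ (in0 ∨ (in1 ⊕ in2))
u4 = in1 ∨ in0
u5 = u4 ∨ u1 = (in1 ∨ in0) ∨ (in1 ⊕ in2)
u6 = u5 ∨ u3 = ((in1 ∨ in0) ∨ (in1 ⊕ in2)) ∨ (in2 ⊕ (in0 ∨ (in1 ⊕ in2)))

((in1 ∨ in0) ∨ (in1 ⊕ in2)) ∨ (in2 ⊕ (in0 ∨ (in1 ⊕ in2)))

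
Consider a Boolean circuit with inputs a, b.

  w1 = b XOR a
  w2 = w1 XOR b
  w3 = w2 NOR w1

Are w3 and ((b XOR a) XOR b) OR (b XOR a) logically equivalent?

No

w1 = b XOR a
w2 = w1 XOR b = (b XOR a) XOR b
w3 = w2 NOR w1 = ((b XOR a) XOR b) NOR (b XOR a)
At a=0, b=0: circuit gives 1, formula gives 0.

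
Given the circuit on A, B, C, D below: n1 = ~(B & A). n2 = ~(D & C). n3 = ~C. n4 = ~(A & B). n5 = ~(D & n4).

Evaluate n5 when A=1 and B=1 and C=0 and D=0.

n4 = ~(1 & 1) = 0
n5 = ~(0 & 0) = 1

1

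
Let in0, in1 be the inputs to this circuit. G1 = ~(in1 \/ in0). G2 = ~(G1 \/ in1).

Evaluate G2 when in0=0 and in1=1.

G1 = ~(1 \/ 0) = 0
G2 = ~(0 \/ 1) = 0

0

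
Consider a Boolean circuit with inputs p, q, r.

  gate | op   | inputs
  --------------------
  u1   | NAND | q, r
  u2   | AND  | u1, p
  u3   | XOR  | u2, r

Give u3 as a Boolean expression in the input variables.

((q NAND r) AND p) XOR r

u1 = q NAND r
u2 = u1 AND p = (q NAND r) AND p
u3 = u2 XOR r = ((q NAND r) AND p) XOR r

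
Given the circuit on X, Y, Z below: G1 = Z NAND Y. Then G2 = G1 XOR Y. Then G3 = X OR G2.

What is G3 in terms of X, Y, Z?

X OR ((Z NAND Y) XOR Y)

G1 = Z NAND Y
G2 = G1 XOR Y = (Z NAND Y) XOR Y
G3 = X OR G2 = X OR ((Z NAND Y) XOR Y)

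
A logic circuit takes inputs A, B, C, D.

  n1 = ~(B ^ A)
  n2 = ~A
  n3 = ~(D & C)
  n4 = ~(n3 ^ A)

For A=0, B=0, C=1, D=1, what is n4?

n3 = ~(1 & 1) = 0
n4 = ~(0 ^ 0) = 1

1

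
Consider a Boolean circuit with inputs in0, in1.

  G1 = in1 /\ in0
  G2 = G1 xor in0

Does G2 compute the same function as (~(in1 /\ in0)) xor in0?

G1 = in1 /\ in0
G2 = G1 xor in0 = (in1 /\ in0) xor in0
At in0=0, in1=0: circuit gives 0, formula gives 1.

No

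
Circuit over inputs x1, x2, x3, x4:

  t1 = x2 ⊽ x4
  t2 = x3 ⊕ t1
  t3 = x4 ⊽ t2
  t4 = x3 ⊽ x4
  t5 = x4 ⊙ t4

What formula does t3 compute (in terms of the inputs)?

t1 = x2 ⊽ x4
t2 = x3 ⊕ t1 = x3 ⊕ (x2 ⊽ x4)
t3 = x4 ⊽ t2 = x4 ⊽ (x3 ⊕ (x2 ⊽ x4))

x4 ⊽ (x3 ⊕ (x2 ⊽ x4))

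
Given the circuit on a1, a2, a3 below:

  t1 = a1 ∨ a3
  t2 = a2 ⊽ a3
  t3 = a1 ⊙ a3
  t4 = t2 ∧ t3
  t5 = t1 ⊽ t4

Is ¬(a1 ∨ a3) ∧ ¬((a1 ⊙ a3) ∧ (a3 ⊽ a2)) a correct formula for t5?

Yes

t1 = a1 ∨ a3
t2 = a2 ⊽ a3
t3 = a1 ⊙ a3
t4 = t2 ∧ t3 = (a2 ⊽ a3) ∧ (a1 ⊙ a3)
t5 = t1 ⊽ t4 = (a1 ∨ a3) ⊽ ((a2 ⊽ a3) ∧ (a1 ⊙ a3))
At a1=0, a2=0, a3=0: circuit gives 0, formula gives 0.
At a1=0, a2=1, a3=0: circuit gives 1, formula gives 1.
Agrees on all 8 inputs.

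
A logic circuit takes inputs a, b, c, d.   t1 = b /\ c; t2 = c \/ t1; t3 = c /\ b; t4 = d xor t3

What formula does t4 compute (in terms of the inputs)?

t3 = c /\ b
t4 = d xor t3 = d xor (c /\ b)

d xor (c /\ b)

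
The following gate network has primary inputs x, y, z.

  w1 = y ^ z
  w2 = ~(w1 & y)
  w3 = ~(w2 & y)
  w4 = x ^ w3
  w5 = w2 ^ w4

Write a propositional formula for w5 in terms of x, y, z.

w1 = y ^ z
w2 = ~(w1 & y) = ~((y ^ z) & y)
w3 = ~(w2 & y) = ~((~((y ^ z) & y)) & y)
w4 = x ^ w3 = x ^ (~((~((y ^ z) & y)) & y))
w5 = w2 ^ w4 = (~((y ^ z) & y)) ^ (x ^ (~((~((y ^ z) & y)) & y)))

(~((y ^ z) & y)) ^ (x ^ (~((~((y ^ z) & y)) & y)))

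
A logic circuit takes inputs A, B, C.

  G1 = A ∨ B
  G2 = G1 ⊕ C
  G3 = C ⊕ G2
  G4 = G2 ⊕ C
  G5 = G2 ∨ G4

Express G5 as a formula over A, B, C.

((A ∨ B) ⊕ C) ∨ (((A ∨ B) ⊕ C) ⊕ C)

G1 = A ∨ B
G2 = G1 ⊕ C = (A ∨ B) ⊕ C
G4 = G2 ⊕ C = ((A ∨ B) ⊕ C) ⊕ C
G5 = G2 ∨ G4 = ((A ∨ B) ⊕ C) ∨ (((A ∨ B) ⊕ C) ⊕ C)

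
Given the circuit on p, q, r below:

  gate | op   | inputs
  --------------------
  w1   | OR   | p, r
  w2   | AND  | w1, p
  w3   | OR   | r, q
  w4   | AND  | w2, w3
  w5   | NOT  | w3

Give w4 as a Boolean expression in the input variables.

w1 = p OR r
w2 = w1 AND p = (p OR r) AND p
w3 = r OR q
w4 = w2 AND w3 = ((p OR r) AND p) AND (r OR q)

((p OR r) AND p) AND (r OR q)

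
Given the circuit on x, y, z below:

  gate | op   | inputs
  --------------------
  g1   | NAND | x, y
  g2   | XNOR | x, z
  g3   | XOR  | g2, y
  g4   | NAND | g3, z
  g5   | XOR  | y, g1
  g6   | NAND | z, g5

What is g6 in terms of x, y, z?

z NAND (y XOR (x NAND y))

g1 = x NAND y
g5 = y XOR g1 = y XOR (x NAND y)
g6 = z NAND g5 = z NAND (y XOR (x NAND y))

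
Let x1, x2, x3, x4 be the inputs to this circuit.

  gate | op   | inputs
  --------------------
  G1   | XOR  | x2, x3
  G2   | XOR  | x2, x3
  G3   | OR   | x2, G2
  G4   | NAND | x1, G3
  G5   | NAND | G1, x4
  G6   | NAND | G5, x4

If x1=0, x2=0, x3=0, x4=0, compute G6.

G1 = 0 XOR 0 = 0
G5 = 0 NAND 0 = 1
G6 = 1 NAND 0 = 1

1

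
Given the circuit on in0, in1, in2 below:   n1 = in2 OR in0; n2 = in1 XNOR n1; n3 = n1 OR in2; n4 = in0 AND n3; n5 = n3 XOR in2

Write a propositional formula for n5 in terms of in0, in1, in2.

n1 = in2 OR in0
n3 = n1 OR in2 = (in2 OR in0) OR in2
n5 = n3 XOR in2 = ((in2 OR in0) OR in2) XOR in2

((in2 OR in0) OR in2) XOR in2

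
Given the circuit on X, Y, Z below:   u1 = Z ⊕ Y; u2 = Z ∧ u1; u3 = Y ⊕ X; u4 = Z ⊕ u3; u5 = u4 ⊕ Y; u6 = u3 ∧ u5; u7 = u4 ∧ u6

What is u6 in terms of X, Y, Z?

(Y ⊕ X) ∧ ((Z ⊕ (Y ⊕ X)) ⊕ Y)

u3 = Y ⊕ X
u4 = Z ⊕ u3 = Z ⊕ (Y ⊕ X)
u5 = u4 ⊕ Y = (Z ⊕ (Y ⊕ X)) ⊕ Y
u6 = u3 ∧ u5 = (Y ⊕ X) ∧ ((Z ⊕ (Y ⊕ X)) ⊕ Y)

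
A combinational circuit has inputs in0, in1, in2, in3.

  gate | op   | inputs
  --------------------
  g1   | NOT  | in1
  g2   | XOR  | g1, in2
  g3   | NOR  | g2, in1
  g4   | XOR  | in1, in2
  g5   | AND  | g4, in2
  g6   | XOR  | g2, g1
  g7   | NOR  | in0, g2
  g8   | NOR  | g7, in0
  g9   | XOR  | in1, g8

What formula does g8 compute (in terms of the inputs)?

(in0 NOR (NOT in1 XOR in2)) NOR in0

g1 = NOT in1
g2 = g1 XOR in2 = NOT in1 XOR in2
g7 = in0 NOR g2 = in0 NOR (NOT in1 XOR in2)
g8 = g7 NOR in0 = (in0 NOR (NOT in1 XOR in2)) NOR in0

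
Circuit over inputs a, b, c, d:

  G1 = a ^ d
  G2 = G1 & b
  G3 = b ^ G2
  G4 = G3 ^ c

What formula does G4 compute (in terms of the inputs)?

(b ^ ((a ^ d) & b)) ^ c

G1 = a ^ d
G2 = G1 & b = (a ^ d) & b
G3 = b ^ G2 = b ^ ((a ^ d) & b)
G4 = G3 ^ c = (b ^ ((a ^ d) & b)) ^ c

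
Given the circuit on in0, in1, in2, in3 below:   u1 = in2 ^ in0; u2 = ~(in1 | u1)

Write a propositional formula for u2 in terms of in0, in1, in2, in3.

u1 = in2 ^ in0
u2 = ~(in1 | u1) = ~(in1 | (in2 ^ in0))

~(in1 | (in2 ^ in0))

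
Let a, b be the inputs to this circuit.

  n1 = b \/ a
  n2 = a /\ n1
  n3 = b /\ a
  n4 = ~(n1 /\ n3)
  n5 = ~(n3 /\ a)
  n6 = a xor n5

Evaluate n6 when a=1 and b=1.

1

n3 = 1 /\ 1 = 1
n5 = ~(1 /\ 1) = 0
n6 = 1 xor 0 = 1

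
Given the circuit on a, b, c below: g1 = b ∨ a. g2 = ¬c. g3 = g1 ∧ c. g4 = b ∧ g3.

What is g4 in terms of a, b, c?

b ∧ ((b ∨ a) ∧ c)

g1 = b ∨ a
g3 = g1 ∧ c = (b ∨ a) ∧ c
g4 = b ∧ g3 = b ∧ ((b ∨ a) ∧ c)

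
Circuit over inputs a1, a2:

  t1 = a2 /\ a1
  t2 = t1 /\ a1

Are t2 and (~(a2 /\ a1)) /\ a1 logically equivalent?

No

t1 = a2 /\ a1
t2 = t1 /\ a1 = (a2 /\ a1) /\ a1
At a1=1, a2=0: circuit gives 0, formula gives 1.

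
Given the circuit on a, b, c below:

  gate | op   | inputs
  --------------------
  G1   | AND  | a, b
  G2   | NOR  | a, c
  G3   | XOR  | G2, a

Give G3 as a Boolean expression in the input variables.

(a NOR c) XOR a

G2 = a NOR c
G3 = G2 XOR a = (a NOR c) XOR a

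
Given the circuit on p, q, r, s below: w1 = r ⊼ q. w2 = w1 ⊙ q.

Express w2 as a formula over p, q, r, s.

(r ⊼ q) ⊙ q

w1 = r ⊼ q
w2 = w1 ⊙ q = (r ⊼ q) ⊙ q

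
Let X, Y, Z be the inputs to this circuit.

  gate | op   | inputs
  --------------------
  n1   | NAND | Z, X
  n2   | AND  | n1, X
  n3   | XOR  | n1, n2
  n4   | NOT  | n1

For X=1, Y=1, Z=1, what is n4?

n1 = 1 NAND 1 = 0
n4 = NOT 0 = 1

1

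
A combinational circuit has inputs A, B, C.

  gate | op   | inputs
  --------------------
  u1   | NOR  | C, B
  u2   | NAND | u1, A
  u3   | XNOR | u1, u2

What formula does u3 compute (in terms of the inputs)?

(C NOR B) XNOR ((C NOR B) NAND A)

u1 = C NOR B
u2 = u1 NAND A = (C NOR B) NAND A
u3 = u1 XNOR u2 = (C NOR B) XNOR ((C NOR B) NAND A)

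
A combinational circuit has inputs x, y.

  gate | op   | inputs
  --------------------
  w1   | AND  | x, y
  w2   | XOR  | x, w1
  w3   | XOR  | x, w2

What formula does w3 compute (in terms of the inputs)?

x XOR (x XOR (x AND y))

w1 = x AND y
w2 = x XOR w1 = x XOR (x AND y)
w3 = x XOR w2 = x XOR (x XOR (x AND y))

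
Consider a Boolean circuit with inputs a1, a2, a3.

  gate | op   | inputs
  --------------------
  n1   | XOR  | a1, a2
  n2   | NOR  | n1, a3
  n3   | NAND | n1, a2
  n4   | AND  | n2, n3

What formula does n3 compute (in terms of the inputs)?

n1 = a1 XOR a2
n3 = n1 NAND a2 = (a1 XOR a2) NAND a2

(a1 XOR a2) NAND a2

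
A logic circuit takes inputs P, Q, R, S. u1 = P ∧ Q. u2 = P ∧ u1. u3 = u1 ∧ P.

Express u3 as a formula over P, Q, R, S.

u1 = P ∧ Q
u3 = u1 ∧ P = (P ∧ Q) ∧ P

(P ∧ Q) ∧ P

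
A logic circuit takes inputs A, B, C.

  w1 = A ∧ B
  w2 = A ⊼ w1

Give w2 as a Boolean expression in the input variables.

A ⊼ (A ∧ B)

w1 = A ∧ B
w2 = A ⊼ w1 = A ⊼ (A ∧ B)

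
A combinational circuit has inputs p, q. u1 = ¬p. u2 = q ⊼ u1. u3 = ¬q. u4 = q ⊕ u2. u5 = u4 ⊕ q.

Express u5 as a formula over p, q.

(q ⊕ (q ⊼ ¬p)) ⊕ q

u1 = ¬p
u2 = q ⊼ u1 = q ⊼ ¬p
u4 = q ⊕ u2 = q ⊕ (q ⊼ ¬p)
u5 = u4 ⊕ q = (q ⊕ (q ⊼ ¬p)) ⊕ q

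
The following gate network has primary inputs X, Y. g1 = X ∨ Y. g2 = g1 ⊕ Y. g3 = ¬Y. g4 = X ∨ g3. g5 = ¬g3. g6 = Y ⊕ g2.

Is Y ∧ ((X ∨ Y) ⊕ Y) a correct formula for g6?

No

g1 = X ∨ Y
g2 = g1 ⊕ Y = (X ∨ Y) ⊕ Y
g6 = Y ⊕ g2 = Y ⊕ ((X ∨ Y) ⊕ Y)
At X=0, Y=1: circuit gives 1, formula gives 0.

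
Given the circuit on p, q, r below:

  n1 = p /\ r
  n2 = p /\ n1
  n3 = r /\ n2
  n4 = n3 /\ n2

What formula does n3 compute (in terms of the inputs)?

n1 = p /\ r
n2 = p /\ n1 = p /\ (p /\ r)
n3 = r /\ n2 = r /\ (p /\ (p /\ r))

r /\ (p /\ (p /\ r))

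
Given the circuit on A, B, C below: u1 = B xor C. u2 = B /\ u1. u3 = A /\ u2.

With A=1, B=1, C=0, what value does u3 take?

u1 = 1 xor 0 = 1
u2 = 1 /\ 1 = 1
u3 = 1 /\ 1 = 1

1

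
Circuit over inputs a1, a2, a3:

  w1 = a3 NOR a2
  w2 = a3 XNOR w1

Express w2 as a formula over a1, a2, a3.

w1 = a3 NOR a2
w2 = a3 XNOR w1 = a3 XNOR (a3 NOR a2)

a3 XNOR (a3 NOR a2)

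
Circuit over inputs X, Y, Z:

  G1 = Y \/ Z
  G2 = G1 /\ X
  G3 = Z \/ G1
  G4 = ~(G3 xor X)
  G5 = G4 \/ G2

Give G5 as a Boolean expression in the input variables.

G1 = Y \/ Z
G2 = G1 /\ X = (Y \/ Z) /\ X
G3 = Z \/ G1 = Z \/ (Y \/ Z)
G4 = ~(G3 xor X) = ~((Z \/ (Y \/ Z)) xor X)
G5 = G4 \/ G2 = (~((Z \/ (Y \/ Z)) xor X)) \/ ((Y \/ Z) /\ X)

(~((Z \/ (Y \/ Z)) xor X)) \/ ((Y \/ Z) /\ X)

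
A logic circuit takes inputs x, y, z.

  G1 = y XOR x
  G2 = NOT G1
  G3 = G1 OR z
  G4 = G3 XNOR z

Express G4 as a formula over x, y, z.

G1 = y XOR x
G3 = G1 OR z = (y XOR x) OR z
G4 = G3 XNOR z = ((y XOR x) OR z) XNOR z

((y XOR x) OR z) XNOR z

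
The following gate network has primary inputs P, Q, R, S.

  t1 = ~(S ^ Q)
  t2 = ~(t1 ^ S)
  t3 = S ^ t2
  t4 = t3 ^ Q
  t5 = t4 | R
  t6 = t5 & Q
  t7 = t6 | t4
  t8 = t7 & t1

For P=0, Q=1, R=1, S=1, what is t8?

1

t1 = ~(1 ^ 1) = 1
t2 = ~(1 ^ 1) = 1
t3 = 1 ^ 1 = 0
t4 = 0 ^ 1 = 1
t5 = 1 | 1 = 1
t6 = 1 & 1 = 1
t7 = 1 | 1 = 1
t8 = 1 & 1 = 1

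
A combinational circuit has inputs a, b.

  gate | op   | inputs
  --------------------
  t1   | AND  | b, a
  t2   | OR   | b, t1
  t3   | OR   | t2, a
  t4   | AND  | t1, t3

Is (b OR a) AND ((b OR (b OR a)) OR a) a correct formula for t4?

No

t1 = b AND a
t2 = b OR t1 = b OR (b AND a)
t3 = t2 OR a = (b OR (b AND a)) OR a
t4 = t1 AND t3 = (b AND a) AND ((b OR (b AND a)) OR a)
At a=0, b=1: circuit gives 0, formula gives 1.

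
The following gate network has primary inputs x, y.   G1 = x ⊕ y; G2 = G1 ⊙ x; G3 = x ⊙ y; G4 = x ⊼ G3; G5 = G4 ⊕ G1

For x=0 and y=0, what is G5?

G1 = 0 ⊕ 0 = 0
G3 = 0 ⊙ 0 = 1
G4 = 0 ⊼ 1 = 1
G5 = 1 ⊕ 0 = 1

1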